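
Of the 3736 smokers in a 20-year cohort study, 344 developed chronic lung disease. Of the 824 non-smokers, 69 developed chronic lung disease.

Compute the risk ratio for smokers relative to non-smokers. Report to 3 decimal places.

1.100

risk, smokers = 344/3736 = 0.0921
risk, non-smokers = 69/824 = 0.0837
RR = 0.0921 / 0.0837 = 1.100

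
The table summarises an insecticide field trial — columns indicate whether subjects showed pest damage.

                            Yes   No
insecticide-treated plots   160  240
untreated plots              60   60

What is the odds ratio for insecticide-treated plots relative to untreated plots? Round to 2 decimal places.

OR = (160 × 60) / (240 × 60) = 9600/14400 ≈ 0.67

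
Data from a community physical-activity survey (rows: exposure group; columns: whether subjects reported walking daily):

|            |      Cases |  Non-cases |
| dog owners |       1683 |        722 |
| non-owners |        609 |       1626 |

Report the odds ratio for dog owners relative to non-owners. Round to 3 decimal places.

OR = (1683 × 1626) / (722 × 609) = 2736558/439698 ≈ 6.224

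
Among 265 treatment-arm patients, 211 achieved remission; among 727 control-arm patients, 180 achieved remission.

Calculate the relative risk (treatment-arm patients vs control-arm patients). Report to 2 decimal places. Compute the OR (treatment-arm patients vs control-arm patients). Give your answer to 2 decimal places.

RR = 3.22; OR = 11.87

risk, treatment-arm patients = 211/265 = 0.7962
risk, control-arm patients = 180/727 = 0.2476
RR = 0.7962 / 0.2476 = 3.22
OR = (211 × 547) / (54 × 180) = 115417/9720 ≈ 11.87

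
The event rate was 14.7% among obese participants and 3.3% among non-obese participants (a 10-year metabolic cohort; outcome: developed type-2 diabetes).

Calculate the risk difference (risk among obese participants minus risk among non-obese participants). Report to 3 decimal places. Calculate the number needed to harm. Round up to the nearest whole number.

risk difference = 0.14700 − 0.03300 = 0.114
absolute risk difference = 0.114000
1 / 0.114000 = 8.772 → round up → 9

RD = 0.114; NNH = 9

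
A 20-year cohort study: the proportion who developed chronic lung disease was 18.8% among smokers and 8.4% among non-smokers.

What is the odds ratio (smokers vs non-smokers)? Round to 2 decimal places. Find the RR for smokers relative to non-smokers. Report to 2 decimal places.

odds, smokers = 0.1880/0.8120 = 0.2315
odds, non-smokers = 0.0840/0.9160 = 0.0917
OR = 0.2315 / 0.0917 = 2.52
RR = 0.1880 / 0.0840 = 2.24

OR = 2.52; RR = 2.24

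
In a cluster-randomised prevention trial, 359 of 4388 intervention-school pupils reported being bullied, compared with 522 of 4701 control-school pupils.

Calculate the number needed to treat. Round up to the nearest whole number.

risk, intervention-school pupils = 359/4388 = 0.081814
risk, control-school pupils = 522/4701 = 0.111040
absolute risk difference = 0.029226
1 / 0.029226 = 34.216 → round up → 35

35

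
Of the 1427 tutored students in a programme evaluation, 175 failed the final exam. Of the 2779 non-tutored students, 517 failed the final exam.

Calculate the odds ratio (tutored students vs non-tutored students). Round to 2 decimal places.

OR = (175 × 2262) / (1252 × 517) = 395850/647284 ≈ 0.61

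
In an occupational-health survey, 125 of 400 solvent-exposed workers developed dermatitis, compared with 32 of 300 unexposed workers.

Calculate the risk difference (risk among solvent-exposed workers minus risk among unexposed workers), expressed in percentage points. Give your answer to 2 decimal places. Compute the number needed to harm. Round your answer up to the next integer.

RD = 20.58; NNH = 5

risk, solvent-exposed workers = 125/400 = 0.3125
risk, unexposed workers = 32/300 = 0.1067
risk difference = 0.3125 − 0.1067 = 0.2058 → 20.58 percentage points
absolute risk difference = 0.205833
1 / 0.205833 = 4.858 → round up → 5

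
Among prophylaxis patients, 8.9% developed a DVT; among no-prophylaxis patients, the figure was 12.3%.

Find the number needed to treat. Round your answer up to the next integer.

absolute risk difference = 0.034000
1 / 0.034000 = 29.412 → round up → 30

30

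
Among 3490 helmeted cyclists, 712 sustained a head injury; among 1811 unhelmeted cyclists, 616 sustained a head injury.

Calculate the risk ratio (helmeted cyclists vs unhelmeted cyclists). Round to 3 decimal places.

risk, helmeted cyclists = 712/3490 = 0.2040
risk, unhelmeted cyclists = 616/1811 = 0.3401
RR = 0.2040 / 0.3401 = 0.600

RR: 0.600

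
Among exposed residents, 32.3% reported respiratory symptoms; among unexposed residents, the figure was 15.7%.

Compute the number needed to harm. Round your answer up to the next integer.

absolute risk difference = 0.166000
1 / 0.166000 = 6.024 → round up → 7

NNH ≈ 7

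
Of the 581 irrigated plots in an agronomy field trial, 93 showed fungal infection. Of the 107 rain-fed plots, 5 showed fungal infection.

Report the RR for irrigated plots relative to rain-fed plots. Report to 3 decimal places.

risk, irrigated plots = 93/581 = 0.16007
risk, rain-fed plots = 5/107 = 0.04673
RR = 0.16007 / 0.04673 = 3.425

RR: 3.425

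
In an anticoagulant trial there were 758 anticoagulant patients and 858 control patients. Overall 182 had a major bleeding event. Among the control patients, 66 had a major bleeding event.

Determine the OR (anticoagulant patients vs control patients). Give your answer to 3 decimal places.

2.168

anticoagulant patients with the outcome: 182 − 66 = 116
anticoagulant patients without the outcome: 758 − 116 = 642
control patients without the outcome: 858 − 66 = 792
OR = (116 × 792) / (642 × 66) = 91872/42372 ≈ 2.168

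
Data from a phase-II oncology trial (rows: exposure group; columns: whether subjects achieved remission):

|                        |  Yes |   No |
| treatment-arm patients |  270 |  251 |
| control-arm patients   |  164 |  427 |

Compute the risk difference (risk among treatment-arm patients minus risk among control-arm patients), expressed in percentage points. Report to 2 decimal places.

24.07

risk, treatment-arm patients = 270/521 = 0.5182
risk, control-arm patients = 164/591 = 0.2775
risk difference = 0.5182 − 0.2775 = 0.2407 → 24.07 percentage points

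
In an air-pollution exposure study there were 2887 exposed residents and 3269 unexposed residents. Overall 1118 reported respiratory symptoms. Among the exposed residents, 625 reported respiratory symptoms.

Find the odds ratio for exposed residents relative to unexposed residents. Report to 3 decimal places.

1.556

exposed residents without the outcome: 2887 − 625 = 2262
unexposed residents with the outcome: 1118 − 625 = 493
unexposed residents without the outcome: 3269 − 493 = 2776
OR = (625 × 2776) / (2262 × 493) = 1735000/1115166 ≈ 1.556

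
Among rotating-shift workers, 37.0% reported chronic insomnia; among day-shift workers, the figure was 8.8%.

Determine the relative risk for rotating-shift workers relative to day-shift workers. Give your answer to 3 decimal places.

RR = 0.3700 / 0.0880 = 4.205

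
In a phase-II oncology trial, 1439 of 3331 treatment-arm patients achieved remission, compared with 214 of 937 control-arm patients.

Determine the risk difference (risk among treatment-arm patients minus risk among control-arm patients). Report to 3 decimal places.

risk, treatment-arm patients = 1439/3331 = 0.4320
risk, control-arm patients = 214/937 = 0.2284
risk difference = 0.4320 − 0.2284 = 0.204

RD = 0.204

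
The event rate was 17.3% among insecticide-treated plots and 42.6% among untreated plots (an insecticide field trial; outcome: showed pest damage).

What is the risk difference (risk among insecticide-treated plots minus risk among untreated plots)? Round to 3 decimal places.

risk difference = 0.1730 − 0.4260 = -0.253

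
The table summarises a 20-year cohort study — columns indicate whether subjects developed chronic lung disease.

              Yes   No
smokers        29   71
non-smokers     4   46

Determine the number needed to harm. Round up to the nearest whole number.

risk, smokers = 29/100 = 0.290000
risk, non-smokers = 4/50 = 0.080000
absolute risk difference = 0.210000
1 / 0.210000 = 4.762 → round up → 5

5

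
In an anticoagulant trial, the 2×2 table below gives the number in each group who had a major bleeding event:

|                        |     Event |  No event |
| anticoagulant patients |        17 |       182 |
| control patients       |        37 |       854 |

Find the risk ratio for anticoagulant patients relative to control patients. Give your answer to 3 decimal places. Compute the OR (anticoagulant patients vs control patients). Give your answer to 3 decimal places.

RR = 2.057; OR = 2.156

risk, anticoagulant patients = 17/199 = 0.08543
risk, control patients = 37/891 = 0.04153
RR = 0.08543 / 0.04153 = 2.057
OR = (17 × 854) / (182 × 37) = 14518/6734 ≈ 2.156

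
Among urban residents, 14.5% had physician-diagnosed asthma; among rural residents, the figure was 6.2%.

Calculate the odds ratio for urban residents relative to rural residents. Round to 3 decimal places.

OR ≈ 2.566

odds, urban residents = 0.1450/0.8550 = 0.1696
odds, rural residents = 0.0620/0.9380 = 0.0661
OR = 0.1696 / 0.0661 = 2.566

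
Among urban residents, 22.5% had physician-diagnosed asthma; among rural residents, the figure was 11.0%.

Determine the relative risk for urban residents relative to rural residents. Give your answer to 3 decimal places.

RR = 0.2250 / 0.1100 = 2.045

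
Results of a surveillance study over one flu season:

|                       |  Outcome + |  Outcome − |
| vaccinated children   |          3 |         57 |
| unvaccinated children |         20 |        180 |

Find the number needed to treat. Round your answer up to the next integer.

risk, vaccinated children = 3/60 = 0.050000
risk, unvaccinated children = 20/200 = 0.100000
absolute risk difference = 0.050000
1 / 0.050000 = 20.000 → round up → 20

NNT: 20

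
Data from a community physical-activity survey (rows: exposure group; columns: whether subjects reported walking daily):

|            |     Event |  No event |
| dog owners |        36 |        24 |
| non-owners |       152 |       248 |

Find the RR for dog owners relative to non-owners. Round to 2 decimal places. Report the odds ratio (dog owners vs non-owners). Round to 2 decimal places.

risk, dog owners = 36/60 = 0.6000
risk, non-owners = 152/400 = 0.3800
RR = 0.6000 / 0.3800 = 1.58
odds, dog owners = 36/24 = 1.5000
odds, non-owners = 152/248 = 0.6129
OR = 1.5000 / 0.6129 = 2.45

RR = 1.58; OR = 2.45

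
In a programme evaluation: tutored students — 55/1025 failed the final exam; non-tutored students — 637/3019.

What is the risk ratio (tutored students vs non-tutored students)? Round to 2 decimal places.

0.25

risk, tutored students = 55/1025 = 0.0537
risk, non-tutored students = 637/3019 = 0.2110
RR = 0.0537 / 0.2110 = 0.25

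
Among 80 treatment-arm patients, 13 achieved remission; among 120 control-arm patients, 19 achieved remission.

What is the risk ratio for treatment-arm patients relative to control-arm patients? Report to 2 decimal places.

risk, treatment-arm patients = 13/80 = 0.1625
risk, control-arm patients = 19/120 = 0.1583
RR = 0.1625 / 0.1583 = 1.03

RR: 1.03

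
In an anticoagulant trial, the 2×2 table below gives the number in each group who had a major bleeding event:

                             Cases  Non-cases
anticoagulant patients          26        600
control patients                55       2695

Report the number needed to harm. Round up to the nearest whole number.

47

risk, anticoagulant patients = 26/626 = 0.041534
risk, control patients = 55/2750 = 0.020000
absolute risk difference = 0.021534
1 / 0.021534 = 46.438 → round up → 47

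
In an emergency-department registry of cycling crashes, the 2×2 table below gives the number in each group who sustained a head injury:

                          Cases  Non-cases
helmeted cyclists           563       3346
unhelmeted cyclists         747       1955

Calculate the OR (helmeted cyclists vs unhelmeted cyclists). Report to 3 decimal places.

OR = (563 × 1955) / (3346 × 747) = 1100665/2499462 ≈ 0.440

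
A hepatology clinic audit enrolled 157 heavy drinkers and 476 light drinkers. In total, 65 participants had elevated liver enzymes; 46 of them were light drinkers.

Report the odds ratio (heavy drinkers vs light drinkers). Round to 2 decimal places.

OR ≈ 1.29

heavy drinkers with the outcome: 65 − 46 = 19
heavy drinkers without the outcome: 157 − 19 = 138
light drinkers without the outcome: 476 − 46 = 430
OR = (19 × 430) / (138 × 46) = 8170/6348 ≈ 1.29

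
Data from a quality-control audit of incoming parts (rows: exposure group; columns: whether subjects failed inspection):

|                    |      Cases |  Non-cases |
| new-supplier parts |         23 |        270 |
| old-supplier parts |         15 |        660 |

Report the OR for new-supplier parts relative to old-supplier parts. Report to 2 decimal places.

3.75

odds, new-supplier parts = 23/270 = 0.08519
odds, old-supplier parts = 15/660 = 0.02273
OR = 0.08519 / 0.02273 = 3.75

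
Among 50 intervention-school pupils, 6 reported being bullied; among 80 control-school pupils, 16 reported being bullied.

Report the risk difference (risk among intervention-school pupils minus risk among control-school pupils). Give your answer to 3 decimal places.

risk, intervention-school pupils = 6/50 = 0.1200
risk, control-school pupils = 16/80 = 0.2000
risk difference = 0.1200 − 0.2000 = -0.080

RD ≈ -0.080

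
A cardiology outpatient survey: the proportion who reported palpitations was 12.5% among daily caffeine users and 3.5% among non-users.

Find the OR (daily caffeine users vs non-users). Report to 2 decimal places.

odds, daily caffeine users = 0.12500/0.87500 = 0.14286
odds, non-users = 0.03500/0.96500 = 0.03627
OR = 0.14286 / 0.03627 = 3.94

OR = 3.94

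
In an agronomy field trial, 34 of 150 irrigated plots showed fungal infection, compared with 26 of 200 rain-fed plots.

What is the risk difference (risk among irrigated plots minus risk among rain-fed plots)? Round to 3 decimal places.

risk, irrigated plots = 34/150 = 0.2267
risk, rain-fed plots = 26/200 = 0.1300
risk difference = 0.2267 − 0.1300 = 0.097

0.097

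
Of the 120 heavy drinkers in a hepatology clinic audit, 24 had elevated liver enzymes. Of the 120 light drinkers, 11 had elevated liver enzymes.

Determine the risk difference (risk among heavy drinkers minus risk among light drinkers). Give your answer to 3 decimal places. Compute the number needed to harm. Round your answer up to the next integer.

RD = 0.108; NNH = 10

risk, heavy drinkers = 24/120 = 0.2000
risk, light drinkers = 11/120 = 0.0917
risk difference = 0.2000 − 0.0917 = 0.108
absolute risk difference = 0.108333
1 / 0.108333 = 9.231 → round up → 10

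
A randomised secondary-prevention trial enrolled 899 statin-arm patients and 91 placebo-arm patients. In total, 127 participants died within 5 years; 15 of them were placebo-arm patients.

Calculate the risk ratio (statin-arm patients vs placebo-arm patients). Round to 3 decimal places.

statin-arm patients with the outcome: 127 − 15 = 112
statin-arm patients without the outcome: 899 − 112 = 787
placebo-arm patients without the outcome: 91 − 15 = 76
risk, statin-arm patients = 112/899 = 0.1246
risk, placebo-arm patients = 15/91 = 0.1648
RR = 0.1246 / 0.1648 = 0.756

RR: 0.756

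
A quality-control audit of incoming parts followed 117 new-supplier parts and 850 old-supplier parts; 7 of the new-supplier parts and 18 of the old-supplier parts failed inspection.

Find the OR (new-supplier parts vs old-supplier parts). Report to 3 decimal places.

OR = (7 × 832) / (110 × 18) = 5824/1980 ≈ 2.941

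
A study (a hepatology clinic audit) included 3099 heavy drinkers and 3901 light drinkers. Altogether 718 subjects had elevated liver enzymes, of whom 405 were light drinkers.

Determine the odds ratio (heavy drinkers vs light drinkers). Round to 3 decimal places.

OR = 0.970

heavy drinkers with the outcome: 718 − 405 = 313
heavy drinkers without the outcome: 3099 − 313 = 2786
light drinkers without the outcome: 3901 − 405 = 3496
OR = (313 × 3496) / (2786 × 405) = 1094248/1128330 ≈ 0.970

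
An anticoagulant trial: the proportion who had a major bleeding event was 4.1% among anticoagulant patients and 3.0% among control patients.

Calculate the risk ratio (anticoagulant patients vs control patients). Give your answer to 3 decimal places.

RR = 0.04100 / 0.03000 = 1.367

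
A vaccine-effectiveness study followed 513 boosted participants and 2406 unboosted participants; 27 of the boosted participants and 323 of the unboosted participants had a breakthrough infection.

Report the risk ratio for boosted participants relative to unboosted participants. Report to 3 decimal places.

0.392

risk, boosted participants = 27/513 = 0.0526
risk, unboosted participants = 323/2406 = 0.1342
RR = 0.0526 / 0.1342 = 0.392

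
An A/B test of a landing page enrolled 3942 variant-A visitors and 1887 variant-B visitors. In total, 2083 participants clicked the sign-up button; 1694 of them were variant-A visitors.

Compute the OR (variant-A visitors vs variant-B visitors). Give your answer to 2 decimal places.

variant-A visitors without the outcome: 3942 − 1694 = 2248
variant-B visitors with the outcome: 2083 − 1694 = 389
variant-B visitors without the outcome: 1887 − 389 = 1498
odds, variant-A visitors = 1694/2248 = 0.7536
odds, variant-B visitors = 389/1498 = 0.2597
OR = 0.7536 / 0.2597 = 2.90

2.90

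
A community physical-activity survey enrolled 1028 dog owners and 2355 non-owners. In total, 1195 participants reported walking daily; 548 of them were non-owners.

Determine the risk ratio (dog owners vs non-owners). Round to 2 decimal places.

dog owners with the outcome: 1195 − 548 = 647
dog owners without the outcome: 1028 − 647 = 381
non-owners without the outcome: 2355 − 548 = 1807
risk, dog owners = 647/1028 = 0.6294
risk, non-owners = 548/2355 = 0.2327
RR = 0.6294 / 0.2327 = 2.70

RR = 2.70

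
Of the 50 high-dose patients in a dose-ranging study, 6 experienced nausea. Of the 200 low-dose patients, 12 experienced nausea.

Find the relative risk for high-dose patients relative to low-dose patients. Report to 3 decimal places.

risk, high-dose patients = 6/50 = 0.1200
risk, low-dose patients = 12/200 = 0.0600
RR = 0.1200 / 0.0600 = 2.000

2.000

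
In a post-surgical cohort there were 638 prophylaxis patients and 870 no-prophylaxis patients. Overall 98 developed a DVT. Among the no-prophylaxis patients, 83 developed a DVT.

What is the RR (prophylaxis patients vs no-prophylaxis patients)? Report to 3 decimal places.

RR: 0.246

prophylaxis patients with the outcome: 98 − 83 = 15
prophylaxis patients without the outcome: 638 − 15 = 623
no-prophylaxis patients without the outcome: 870 − 83 = 787
risk, prophylaxis patients = 15/638 = 0.02351
risk, no-prophylaxis patients = 83/870 = 0.09540
RR = 0.02351 / 0.09540 = 0.246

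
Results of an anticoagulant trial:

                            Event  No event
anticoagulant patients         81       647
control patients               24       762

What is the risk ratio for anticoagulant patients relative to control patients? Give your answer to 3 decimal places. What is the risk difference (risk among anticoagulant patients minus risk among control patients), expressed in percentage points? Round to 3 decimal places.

risk, anticoagulant patients = 81/728 = 0.11126
risk, control patients = 24/786 = 0.03053
RR = 0.11126 / 0.03053 = 3.644
risk difference = 0.11126 − 0.03053 = 0.08073 → 8.073 percentage points

RR = 3.644; RD = 8.073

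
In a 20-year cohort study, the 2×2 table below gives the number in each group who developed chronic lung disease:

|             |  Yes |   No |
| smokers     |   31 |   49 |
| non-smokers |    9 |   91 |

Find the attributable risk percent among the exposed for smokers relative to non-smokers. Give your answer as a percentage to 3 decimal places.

risk, smokers = 31/80 = 0.3875
risk, non-smokers = 9/100 = 0.0900
AR% = (0.3875 − 0.0900) / 0.3875 = 0.7677 → 76.774%

AR% ≈ 76.774%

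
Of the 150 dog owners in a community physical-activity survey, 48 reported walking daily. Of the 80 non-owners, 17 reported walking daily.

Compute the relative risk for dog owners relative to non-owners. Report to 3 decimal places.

RR: 1.506

risk, dog owners = 48/150 = 0.3200
risk, non-owners = 17/80 = 0.2125
RR = 0.3200 / 0.2125 = 1.506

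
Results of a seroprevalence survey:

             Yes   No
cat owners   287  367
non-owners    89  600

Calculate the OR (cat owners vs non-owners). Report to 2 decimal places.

OR: 5.27

odds, cat owners = 287/367 = 0.7820
odds, non-owners = 89/600 = 0.1483
OR = 0.7820 / 0.1483 = 5.27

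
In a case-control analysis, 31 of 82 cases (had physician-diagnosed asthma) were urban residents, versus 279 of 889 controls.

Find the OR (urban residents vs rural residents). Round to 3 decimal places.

OR = (31 × 610) / (279 × 51) = 18910/14229 ≈ 1.329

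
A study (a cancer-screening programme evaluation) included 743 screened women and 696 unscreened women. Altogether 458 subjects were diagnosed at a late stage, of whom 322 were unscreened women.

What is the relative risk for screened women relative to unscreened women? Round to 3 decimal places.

screened women with the outcome: 458 − 322 = 136
screened women without the outcome: 743 − 136 = 607
unscreened women without the outcome: 696 − 322 = 374
risk, screened women = 136/743 = 0.1830
risk, unscreened women = 322/696 = 0.4626
RR = 0.1830 / 0.4626 = 0.396

0.396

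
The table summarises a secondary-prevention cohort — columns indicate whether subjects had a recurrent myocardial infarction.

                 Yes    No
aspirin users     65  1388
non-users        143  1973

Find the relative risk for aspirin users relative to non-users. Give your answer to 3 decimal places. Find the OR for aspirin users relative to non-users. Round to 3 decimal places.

RR = 0.662; OR = 0.646

risk, aspirin users = 65/1453 = 0.04474
risk, non-users = 143/2116 = 0.06758
RR = 0.04474 / 0.06758 = 0.662
odds, aspirin users = 65/1388 = 0.04683
odds, non-users = 143/1973 = 0.07248
OR = 0.04683 / 0.07248 = 0.646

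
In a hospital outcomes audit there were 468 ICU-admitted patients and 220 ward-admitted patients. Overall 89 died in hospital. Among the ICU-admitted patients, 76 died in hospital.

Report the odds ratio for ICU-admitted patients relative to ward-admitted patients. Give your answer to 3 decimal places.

ICU-admitted patients without the outcome: 468 − 76 = 392
ward-admitted patients with the outcome: 89 − 76 = 13
ward-admitted patients without the outcome: 220 − 13 = 207
OR = (76 × 207) / (392 × 13) = 15732/5096 ≈ 3.087

OR ≈ 3.087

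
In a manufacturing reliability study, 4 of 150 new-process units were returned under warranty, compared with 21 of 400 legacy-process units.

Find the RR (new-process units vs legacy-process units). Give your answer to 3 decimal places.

risk, new-process units = 4/150 = 0.02667
risk, legacy-process units = 21/400 = 0.05250
RR = 0.02667 / 0.05250 = 0.508

RR ≈ 0.508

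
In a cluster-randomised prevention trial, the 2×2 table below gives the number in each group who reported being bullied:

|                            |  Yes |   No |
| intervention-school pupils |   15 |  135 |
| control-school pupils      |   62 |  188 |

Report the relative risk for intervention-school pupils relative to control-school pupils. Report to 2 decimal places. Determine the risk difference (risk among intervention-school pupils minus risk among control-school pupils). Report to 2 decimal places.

risk, intervention-school pupils = 15/150 = 0.1000
risk, control-school pupils = 62/250 = 0.2480
RR = 0.1000 / 0.2480 = 0.40
risk difference = 0.1000 − 0.2480 = -0.15

RR = 0.40; RD = -0.15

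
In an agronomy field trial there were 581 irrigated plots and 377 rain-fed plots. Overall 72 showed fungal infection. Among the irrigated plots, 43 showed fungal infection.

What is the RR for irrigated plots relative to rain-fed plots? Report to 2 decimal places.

irrigated plots without the outcome: 581 − 43 = 538
rain-fed plots with the outcome: 72 − 43 = 29
rain-fed plots without the outcome: 377 − 29 = 348
risk, irrigated plots = 43/581 = 0.0740
risk, rain-fed plots = 29/377 = 0.0769
RR = 0.0740 / 0.0769 = 0.96

0.96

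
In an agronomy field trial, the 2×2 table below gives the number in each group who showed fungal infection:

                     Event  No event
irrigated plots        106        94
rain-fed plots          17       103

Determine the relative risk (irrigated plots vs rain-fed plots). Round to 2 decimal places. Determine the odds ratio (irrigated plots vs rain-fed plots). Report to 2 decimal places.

risk, irrigated plots = 106/200 = 0.5300
risk, rain-fed plots = 17/120 = 0.1417
RR = 0.5300 / 0.1417 = 3.74
OR = (106 × 103) / (94 × 17) = 10918/1598 ≈ 6.83

RR = 3.74; OR = 6.83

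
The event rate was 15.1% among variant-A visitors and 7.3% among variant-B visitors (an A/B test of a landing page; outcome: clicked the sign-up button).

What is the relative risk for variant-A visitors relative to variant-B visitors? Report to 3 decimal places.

RR = 0.1510 / 0.0730 = 2.068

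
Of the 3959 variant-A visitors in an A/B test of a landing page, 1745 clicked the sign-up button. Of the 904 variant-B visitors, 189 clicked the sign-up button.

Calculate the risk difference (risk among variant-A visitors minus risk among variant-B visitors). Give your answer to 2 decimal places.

RD: 0.23

risk, variant-A visitors = 1745/3959 = 0.4408
risk, variant-B visitors = 189/904 = 0.2091
risk difference = 0.4408 − 0.2091 = 0.23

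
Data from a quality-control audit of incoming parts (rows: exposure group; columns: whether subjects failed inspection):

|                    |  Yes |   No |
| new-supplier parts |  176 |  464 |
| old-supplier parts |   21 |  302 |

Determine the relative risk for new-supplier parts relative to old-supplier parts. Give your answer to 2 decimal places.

4.23

risk, new-supplier parts = 176/640 = 0.2750
risk, old-supplier parts = 21/323 = 0.0650
RR = 0.2750 / 0.0650 = 4.23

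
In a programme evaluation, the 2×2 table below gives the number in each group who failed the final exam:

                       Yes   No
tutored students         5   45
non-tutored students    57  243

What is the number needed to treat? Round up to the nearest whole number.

risk, tutored students = 5/50 = 0.100000
risk, non-tutored students = 57/300 = 0.190000
absolute risk difference = 0.090000
1 / 0.090000 = 11.111 → round up → 12

NNT ≈ 12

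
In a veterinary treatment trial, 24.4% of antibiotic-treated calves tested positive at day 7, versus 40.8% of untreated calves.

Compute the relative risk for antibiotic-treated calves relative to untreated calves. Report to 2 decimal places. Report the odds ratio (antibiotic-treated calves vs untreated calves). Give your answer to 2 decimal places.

RR = 0.60; OR = 0.47

RR = 0.2440 / 0.4080 = 0.60
odds, antibiotic-treated calves = 0.2440/0.7560 = 0.3228
odds, untreated calves = 0.4080/0.5920 = 0.6892
OR = 0.3228 / 0.6892 = 0.47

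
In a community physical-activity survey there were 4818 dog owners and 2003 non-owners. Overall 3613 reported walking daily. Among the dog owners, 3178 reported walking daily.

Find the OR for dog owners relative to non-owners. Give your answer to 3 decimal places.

dog owners without the outcome: 4818 − 3178 = 1640
non-owners with the outcome: 3613 − 3178 = 435
non-owners without the outcome: 2003 − 435 = 1568
OR = (3178 × 1568) / (1640 × 435) = 4983104/713400 ≈ 6.985

OR ≈ 6.985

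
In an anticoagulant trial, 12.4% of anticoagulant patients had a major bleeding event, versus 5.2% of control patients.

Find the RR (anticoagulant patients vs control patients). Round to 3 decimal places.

RR = 0.1240 / 0.0520 = 2.385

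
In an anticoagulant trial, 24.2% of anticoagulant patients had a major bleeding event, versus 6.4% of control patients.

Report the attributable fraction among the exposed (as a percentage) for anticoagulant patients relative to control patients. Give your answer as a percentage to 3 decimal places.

AR% = (0.2420 − 0.0640) / 0.2420 = 0.7355 → 73.554%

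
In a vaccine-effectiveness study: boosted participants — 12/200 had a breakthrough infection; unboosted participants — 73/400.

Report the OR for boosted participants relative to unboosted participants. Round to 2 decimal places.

odds, boosted participants = 12/188 = 0.0638
odds, unboosted participants = 73/327 = 0.2232
OR = 0.0638 / 0.2232 = 0.29

0.29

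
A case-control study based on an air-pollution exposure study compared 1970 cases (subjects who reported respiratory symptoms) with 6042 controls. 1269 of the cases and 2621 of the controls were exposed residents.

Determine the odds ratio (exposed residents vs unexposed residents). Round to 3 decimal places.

OR = (1269 × 3421) / (2621 × 701) = 4341249/1837321 ≈ 2.363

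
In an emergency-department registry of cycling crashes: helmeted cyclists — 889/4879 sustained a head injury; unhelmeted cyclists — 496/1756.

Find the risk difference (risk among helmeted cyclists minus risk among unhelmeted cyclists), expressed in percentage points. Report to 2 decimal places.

RD ≈ -10.03

risk, helmeted cyclists = 889/4879 = 0.1822
risk, unhelmeted cyclists = 496/1756 = 0.2825
risk difference = 0.1822 − 0.2825 = -0.1003 → -10.03 percentage points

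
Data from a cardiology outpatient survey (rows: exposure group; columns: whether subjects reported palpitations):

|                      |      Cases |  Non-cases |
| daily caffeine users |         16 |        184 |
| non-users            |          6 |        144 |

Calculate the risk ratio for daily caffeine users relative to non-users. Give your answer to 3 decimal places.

RR: 2.000

risk, daily caffeine users = 16/200 = 0.08000
risk, non-users = 6/150 = 0.04000
RR = 0.08000 / 0.04000 = 2.000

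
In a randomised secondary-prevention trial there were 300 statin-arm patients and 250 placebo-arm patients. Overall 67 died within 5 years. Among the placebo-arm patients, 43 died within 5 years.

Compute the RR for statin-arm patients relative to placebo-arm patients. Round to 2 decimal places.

statin-arm patients with the outcome: 67 − 43 = 24
statin-arm patients without the outcome: 300 − 24 = 276
placebo-arm patients without the outcome: 250 − 43 = 207
risk, statin-arm patients = 24/300 = 0.0800
risk, placebo-arm patients = 43/250 = 0.1720
RR = 0.0800 / 0.1720 = 0.47

0.47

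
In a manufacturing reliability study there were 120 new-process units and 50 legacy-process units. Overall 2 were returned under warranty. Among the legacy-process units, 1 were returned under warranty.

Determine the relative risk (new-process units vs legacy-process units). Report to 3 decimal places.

new-process units with the outcome: 2 − 1 = 1
new-process units without the outcome: 120 − 1 = 119
legacy-process units without the outcome: 50 − 1 = 49
risk, new-process units = 1/120 = 0.00833
risk, legacy-process units = 1/50 = 0.02000
RR = 0.00833 / 0.02000 = 0.417

RR: 0.417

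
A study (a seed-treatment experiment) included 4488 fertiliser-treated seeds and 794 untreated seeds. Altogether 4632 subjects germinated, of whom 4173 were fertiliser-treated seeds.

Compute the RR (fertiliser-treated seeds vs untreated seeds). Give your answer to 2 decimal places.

RR = 1.61

fertiliser-treated seeds without the outcome: 4488 − 4173 = 315
untreated seeds with the outcome: 4632 − 4173 = 459
untreated seeds without the outcome: 794 − 459 = 335
risk, fertiliser-treated seeds = 4173/4488 = 0.9298
risk, untreated seeds = 459/794 = 0.5781
RR = 0.9298 / 0.5781 = 1.61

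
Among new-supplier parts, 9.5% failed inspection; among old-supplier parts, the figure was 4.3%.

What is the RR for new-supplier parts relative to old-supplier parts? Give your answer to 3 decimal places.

RR = 0.09500 / 0.04300 = 2.209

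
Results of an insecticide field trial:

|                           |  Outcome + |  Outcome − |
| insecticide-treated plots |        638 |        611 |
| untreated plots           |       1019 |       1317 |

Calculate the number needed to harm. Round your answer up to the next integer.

risk, insecticide-treated plots = 638/1249 = 0.510809
risk, untreated plots = 1019/2336 = 0.436216
absolute risk difference = 0.074593
1 / 0.074593 = 13.406 → round up → 14

14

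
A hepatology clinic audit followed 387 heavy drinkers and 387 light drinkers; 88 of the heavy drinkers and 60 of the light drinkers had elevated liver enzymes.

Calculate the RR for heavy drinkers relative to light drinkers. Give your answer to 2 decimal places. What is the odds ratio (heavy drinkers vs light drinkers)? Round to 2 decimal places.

risk, heavy drinkers = 88/387 = 0.2274
risk, light drinkers = 60/387 = 0.1550
RR = 0.2274 / 0.1550 = 1.47
OR = (88 × 327) / (299 × 60) = 28776/17940 ≈ 1.60

RR = 1.47; OR = 1.60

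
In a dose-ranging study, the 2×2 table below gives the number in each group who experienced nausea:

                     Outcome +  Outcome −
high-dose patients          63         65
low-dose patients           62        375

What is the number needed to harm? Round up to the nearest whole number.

risk, high-dose patients = 63/128 = 0.492188
risk, low-dose patients = 62/437 = 0.141876
absolute risk difference = 0.350311
1 / 0.350311 = 2.855 → round up → 3

NNH = 3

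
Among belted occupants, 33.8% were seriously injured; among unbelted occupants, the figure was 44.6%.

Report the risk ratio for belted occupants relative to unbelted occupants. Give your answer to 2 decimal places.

RR = 0.3380 / 0.4460 = 0.76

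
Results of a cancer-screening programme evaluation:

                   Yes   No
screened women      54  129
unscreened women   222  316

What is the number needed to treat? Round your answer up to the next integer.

9

risk, screened women = 54/183 = 0.295082
risk, unscreened women = 222/538 = 0.412639
absolute risk difference = 0.117557
1 / 0.117557 = 8.507 → round up → 9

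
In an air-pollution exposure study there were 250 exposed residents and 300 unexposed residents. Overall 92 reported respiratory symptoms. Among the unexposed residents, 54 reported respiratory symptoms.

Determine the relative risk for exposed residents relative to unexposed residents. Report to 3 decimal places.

exposed residents with the outcome: 92 − 54 = 38
exposed residents without the outcome: 250 − 38 = 212
unexposed residents without the outcome: 300 − 54 = 246
risk, exposed residents = 38/250 = 0.1520
risk, unexposed residents = 54/300 = 0.1800
RR = 0.1520 / 0.1800 = 0.844

0.844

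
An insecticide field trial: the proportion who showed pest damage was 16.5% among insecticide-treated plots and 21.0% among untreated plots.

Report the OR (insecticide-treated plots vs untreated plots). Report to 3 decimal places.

0.743

odds, insecticide-treated plots = 0.1650/0.8350 = 0.1976
odds, untreated plots = 0.2100/0.7900 = 0.2658
OR = 0.1976 / 0.2658 = 0.743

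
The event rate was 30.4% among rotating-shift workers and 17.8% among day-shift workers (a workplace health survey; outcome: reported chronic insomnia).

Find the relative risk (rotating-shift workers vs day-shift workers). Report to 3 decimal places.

RR = 0.3040 / 0.1780 = 1.708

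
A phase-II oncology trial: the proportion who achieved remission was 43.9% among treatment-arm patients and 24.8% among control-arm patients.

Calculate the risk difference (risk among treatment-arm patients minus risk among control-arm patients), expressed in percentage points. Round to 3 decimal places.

19.100

risk difference = 0.4390 − 0.2480 = 0.1910 → 19.100 percentage points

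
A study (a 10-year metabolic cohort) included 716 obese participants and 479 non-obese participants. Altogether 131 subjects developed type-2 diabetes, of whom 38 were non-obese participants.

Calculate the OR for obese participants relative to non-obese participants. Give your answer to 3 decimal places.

obese participants with the outcome: 131 − 38 = 93
obese participants without the outcome: 716 − 93 = 623
non-obese participants without the outcome: 479 − 38 = 441
odds, obese participants = 93/623 = 0.1493
odds, non-obese participants = 38/441 = 0.0862
OR = 0.1493 / 0.0862 = 1.732

1.732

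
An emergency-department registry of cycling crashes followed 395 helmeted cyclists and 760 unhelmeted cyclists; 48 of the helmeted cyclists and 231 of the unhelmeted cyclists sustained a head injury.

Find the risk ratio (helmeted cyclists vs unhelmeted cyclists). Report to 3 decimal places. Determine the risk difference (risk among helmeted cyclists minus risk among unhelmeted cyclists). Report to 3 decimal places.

risk, helmeted cyclists = 48/395 = 0.1215
risk, unhelmeted cyclists = 231/760 = 0.3039
RR = 0.1215 / 0.3039 = 0.400
risk difference = 0.1215 − 0.3039 = -0.182

RR = 0.400; RD = -0.182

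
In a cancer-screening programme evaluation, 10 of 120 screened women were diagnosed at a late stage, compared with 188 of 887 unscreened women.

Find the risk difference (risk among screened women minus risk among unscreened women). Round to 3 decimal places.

risk, screened women = 10/120 = 0.0833
risk, unscreened women = 188/887 = 0.2120
risk difference = 0.0833 − 0.2120 = -0.129

-0.129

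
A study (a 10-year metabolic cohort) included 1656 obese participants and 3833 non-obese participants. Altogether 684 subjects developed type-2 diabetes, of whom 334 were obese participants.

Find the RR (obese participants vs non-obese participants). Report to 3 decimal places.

RR = 2.209

obese participants without the outcome: 1656 − 334 = 1322
non-obese participants with the outcome: 684 − 334 = 350
non-obese participants without the outcome: 3833 − 350 = 3483
risk, obese participants = 334/1656 = 0.2017
risk, non-obese participants = 350/3833 = 0.0913
RR = 0.2017 / 0.0913 = 2.209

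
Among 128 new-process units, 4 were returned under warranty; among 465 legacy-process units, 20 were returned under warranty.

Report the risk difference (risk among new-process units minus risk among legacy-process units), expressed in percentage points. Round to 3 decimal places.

-1.176

risk, new-process units = 4/128 = 0.03125
risk, legacy-process units = 20/465 = 0.04301
risk difference = 0.03125 − 0.04301 = -0.01176 → -1.176 percentage points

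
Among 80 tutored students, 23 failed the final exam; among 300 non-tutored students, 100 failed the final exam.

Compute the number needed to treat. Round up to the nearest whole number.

risk, tutored students = 23/80 = 0.287500
risk, non-tutored students = 100/300 = 0.333333
absolute risk difference = 0.045833
1 / 0.045833 = 21.818 → round up → 22

22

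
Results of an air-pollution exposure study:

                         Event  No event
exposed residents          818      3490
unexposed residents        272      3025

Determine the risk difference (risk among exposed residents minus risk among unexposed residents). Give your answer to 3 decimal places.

risk, exposed residents = 818/4308 = 0.1899
risk, unexposed residents = 272/3297 = 0.0825
risk difference = 0.1899 − 0.0825 = 0.107

0.107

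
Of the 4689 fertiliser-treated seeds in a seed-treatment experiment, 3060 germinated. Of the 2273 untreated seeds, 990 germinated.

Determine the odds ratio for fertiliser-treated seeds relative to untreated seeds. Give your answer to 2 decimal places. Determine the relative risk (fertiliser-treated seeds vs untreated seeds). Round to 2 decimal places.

OR = 2.43; RR = 1.50

odds, fertiliser-treated seeds = 3060/1629 = 1.8785
odds, untreated seeds = 990/1283 = 0.7716
OR = 1.8785 / 0.7716 = 2.43
risk, fertiliser-treated seeds = 3060/4689 = 0.6526
risk, untreated seeds = 990/2273 = 0.4355
RR = 0.6526 / 0.4355 = 1.50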